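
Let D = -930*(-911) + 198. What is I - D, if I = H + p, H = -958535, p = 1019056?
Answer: -786907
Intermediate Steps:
D = 847428 (D = 847230 + 198 = 847428)
I = 60521 (I = -958535 + 1019056 = 60521)
I - D = 60521 - 1*847428 = 60521 - 847428 = -786907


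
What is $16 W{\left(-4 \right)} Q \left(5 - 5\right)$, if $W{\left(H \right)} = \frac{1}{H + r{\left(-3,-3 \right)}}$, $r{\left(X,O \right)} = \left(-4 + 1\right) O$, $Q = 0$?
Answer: $0$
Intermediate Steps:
$r{\left(X,O \right)} = - 3 O$
$W{\left(H \right)} = \frac{1}{9 + H}$ ($W{\left(H \right)} = \frac{1}{H - -9} = \frac{1}{H + 9} = \frac{1}{9 + H}$)
$16 W{\left(-4 \right)} Q \left(5 - 5\right) = \frac{16}{9 - 4} \cdot 0 \left(5 - 5\right) = \frac{16}{5} \cdot 0 \left(5 - 5\right) = 16 \cdot \frac{1}{5} \cdot 0 \cdot 0 = \frac{16}{5} \cdot 0 = 0$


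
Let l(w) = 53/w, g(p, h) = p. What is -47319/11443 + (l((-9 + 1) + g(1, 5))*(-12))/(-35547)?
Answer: -3927205733/949116749 ≈ -4.1377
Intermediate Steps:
-47319/11443 + (l((-9 + 1) + g(1, 5))*(-12))/(-35547) = -47319/11443 + ((53/((-9 + 1) + 1))*(-12))/(-35547) = -47319*1/11443 + ((53/(-8 + 1))*(-12))*(-1/35547) = -47319/11443 + ((53/(-7))*(-12))*(-1/35547) = -47319/11443 + ((53*(-1/7))*(-12))*(-1/35547) = -47319/11443 - 53/7*(-12)*(-1/35547) = -47319/11443 + (636/7)*(-1/35547) = -47319/11443 - 212/82943 = -3927205733/949116749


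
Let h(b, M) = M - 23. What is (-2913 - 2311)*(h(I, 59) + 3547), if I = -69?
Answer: -18717592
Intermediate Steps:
h(b, M) = -23 + M
(-2913 - 2311)*(h(I, 59) + 3547) = (-2913 - 2311)*((-23 + 59) + 3547) = -5224*(36 + 3547) = -5224*3583 = -18717592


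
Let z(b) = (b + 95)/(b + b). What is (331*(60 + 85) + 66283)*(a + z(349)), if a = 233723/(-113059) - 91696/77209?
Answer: -82883892494105706/276952831229 ≈ -2.9927e+5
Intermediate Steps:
z(b) = (95 + b)/(2*b) (z(b) = (95 + b)/((2*b)) = (95 + b)*(1/(2*b)) = (95 + b)/(2*b))
a = -2582961561/793561121 (a = 233723*(-1/113059) - 91696*1/77209 = -233723/113059 - 8336/7019 = -2582961561/793561121 ≈ -3.2549)
(331*(60 + 85) + 66283)*(a + z(349)) = (331*(60 + 85) + 66283)*(-2582961561/793561121 + (1/2)*(95 + 349)/349) = (331*145 + 66283)*(-2582961561/793561121 + (1/2)*(1/349)*444) = (47995 + 66283)*(-2582961561/793561121 + 222/349) = 114278*(-725283015927/276952831229) = -82883892494105706/276952831229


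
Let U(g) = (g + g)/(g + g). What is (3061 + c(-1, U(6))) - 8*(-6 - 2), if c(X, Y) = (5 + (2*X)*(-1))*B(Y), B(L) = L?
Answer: 3132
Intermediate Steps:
U(g) = 1 (U(g) = (2*g)/((2*g)) = (2*g)*(1/(2*g)) = 1)
c(X, Y) = Y*(5 - 2*X) (c(X, Y) = (5 + (2*X)*(-1))*Y = (5 - 2*X)*Y = Y*(5 - 2*X))
(3061 + c(-1, U(6))) - 8*(-6 - 2) = (3061 + 1*(5 - 2*(-1))) - 8*(-6 - 2) = (3061 + 1*(5 + 2)) - 8*(-8) = (3061 + 1*7) + 64 = (3061 + 7) + 64 = 3068 + 64 = 3132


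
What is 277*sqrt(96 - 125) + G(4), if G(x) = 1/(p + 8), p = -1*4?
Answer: 1/4 + 277*I*sqrt(29) ≈ 0.25 + 1491.7*I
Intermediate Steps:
p = -4
G(x) = 1/4 (G(x) = 1/(-4 + 8) = 1/4)
277*sqrt(96 - 125) + G(4) = 277*sqrt(96 - 125) + 1/4 = 277*sqrt(-29) + 1/4 = 277*(I*sqrt(29)) + 1/4 = 277*I*sqrt(29) + 1/4 = 1/4 + 277*I*sqrt(29)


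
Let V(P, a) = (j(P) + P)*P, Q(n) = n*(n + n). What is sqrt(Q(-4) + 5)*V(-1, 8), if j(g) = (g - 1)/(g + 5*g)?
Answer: 2*sqrt(37)/3 ≈ 4.0552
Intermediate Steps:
Q(n) = 2*n**2 (Q(n) = n*(2*n) = 2*n**2)
j(g) = (-1 + g)/(6*g) (j(g) = (-1 + g)/((6*g)) = (-1 + g)*(1/(6*g)) = (-1 + g)/(6*g))
V(P, a) = P*(P + (-1 + P)/(6*P)) (V(P, a) = ((-1 + P)/(6*P) + P)*P = (P + (-1 + P)/(6*P))*P = P*(P + (-1 + P)/(6*P)))
sqrt(Q(-4) + 5)*V(-1, 8) = sqrt(2*(-4)**2 + 5)*(-1/6 + (-1)**2 + (1/6)*(-1)) = sqrt(2*16 + 5)*(-1/6 + 1 - 1/6) = sqrt(32 + 5)*(2/3) = sqrt(37)*(2/3) = 2*sqrt(37)/3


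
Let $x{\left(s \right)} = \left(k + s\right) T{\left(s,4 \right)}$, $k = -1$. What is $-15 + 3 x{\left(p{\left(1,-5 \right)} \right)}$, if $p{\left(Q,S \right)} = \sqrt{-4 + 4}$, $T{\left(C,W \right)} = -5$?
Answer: $0$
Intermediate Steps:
$p{\left(Q,S \right)} = 0$ ($p{\left(Q,S \right)} = \sqrt{0} = 0$)
$x{\left(s \right)} = 5 - 5 s$ ($x{\left(s \right)} = \left(-1 + s\right) \left(-5\right) = 5 - 5 s$)
$-15 + 3 x{\left(p{\left(1,-5 \right)} \right)} = -15 + 3 \left(5 - 0\right) = -15 + 3 \left(5 + 0\right) = -15 + 3 \cdot 5 = -15 + 15 = 0$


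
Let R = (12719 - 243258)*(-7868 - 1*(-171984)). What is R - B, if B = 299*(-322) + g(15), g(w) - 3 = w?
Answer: -37835042264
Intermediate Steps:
g(w) = 3 + w
B = -96260 (B = 299*(-322) + (3 + 15) = -96278 + 18 = -96260)
R = -37835138524 (R = -230539*(-7868 + 171984) = -230539*164116 = -37835138524)
R - B = -37835138524 - 1*(-96260) = -37835138524 + 96260 = -37835042264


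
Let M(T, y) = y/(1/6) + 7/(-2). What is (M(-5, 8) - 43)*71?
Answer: 213/2 ≈ 106.50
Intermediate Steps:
M(T, y) = -7/2 + 6*y (M(T, y) = y/(⅙) + 7*(-½) = y*6 - 7/2 = 6*y - 7/2 = -7/2 + 6*y)
(M(-5, 8) - 43)*71 = ((-7/2 + 6*8) - 43)*71 = ((-7/2 + 48) - 43)*71 = (89/2 - 43)*71 = (3/2)*71 = 213/2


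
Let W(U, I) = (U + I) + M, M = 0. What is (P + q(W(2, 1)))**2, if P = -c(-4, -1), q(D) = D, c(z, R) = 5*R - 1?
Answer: 81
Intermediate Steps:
c(z, R) = -1 + 5*R
W(U, I) = I + U (W(U, I) = (U + I) + 0 = (I + U) + 0 = I + U)
P = 6 (P = -(-1 + 5*(-1)) = -(-1 - 5) = -1*(-6) = 6)
(P + q(W(2, 1)))**2 = (6 + (1 + 2))**2 = (6 + 3)**2 = 9**2 = 81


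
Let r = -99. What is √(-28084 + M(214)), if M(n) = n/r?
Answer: I*√30585830/33 ≈ 167.59*I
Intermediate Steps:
M(n) = -n/99 (M(n) = n/(-99) = n*(-1/99) = -n/99)
√(-28084 + M(214)) = √(-28084 - 1/99*214) = √(-28084 - 214/99) = √(-2780530/99) = I*√30585830/33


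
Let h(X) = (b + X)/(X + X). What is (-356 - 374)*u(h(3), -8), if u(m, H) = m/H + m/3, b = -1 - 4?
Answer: 1825/36 ≈ 50.694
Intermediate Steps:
b = -5
h(X) = (-5 + X)/(2*X) (h(X) = (-5 + X)/(X + X) = (-5 + X)/((2*X)) = (-5 + X)*(1/(2*X)) = (-5 + X)/(2*X))
u(m, H) = m/3 + m/H (u(m, H) = m/H + m*(⅓) = m/H + m/3 = m/3 + m/H)
(-356 - 374)*u(h(3), -8) = (-356 - 374)*(((½)*(-5 + 3)/3)/3 + ((½)*(-5 + 3)/3)/(-8)) = -730*(((½)*(⅓)*(-2))/3 + ((½)*(⅓)*(-2))*(-⅛)) = -730*((⅓)*(-⅓) - ⅓*(-⅛)) = -730*(-⅑ + 1/24) = -730*(-5/72) = 1825/36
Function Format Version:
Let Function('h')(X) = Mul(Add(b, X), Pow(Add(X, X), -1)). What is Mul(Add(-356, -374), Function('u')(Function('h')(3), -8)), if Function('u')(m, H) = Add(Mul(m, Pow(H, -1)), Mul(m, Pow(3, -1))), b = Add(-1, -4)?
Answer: Rational(1825, 36) ≈ 50.694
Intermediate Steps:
b = -5
Function('h')(X) = Mul(Rational(1, 2), Pow(X, -1), Add(-5, X)) (Function('h')(X) = Mul(Add(-5, X), Pow(Add(X, X), -1)) = Mul(Add(-5, X), Pow(Mul(2, X), -1)) = Mul(Add(-5, X), Mul(Rational(1, 2), Pow(X, -1))) = Mul(Rational(1, 2), Pow(X, -1), Add(-5, X)))
Function('u')(m, H) = Add(Mul(Rational(1, 3), m), Mul(m, Pow(H, -1))) (Function('u')(m, H) = Add(Mul(m, Pow(H, -1)), Mul(m, Rational(1, 3))) = Add(Mul(m, Pow(H, -1)), Mul(Rational(1, 3), m)) = Add(Mul(Rational(1, 3), m), Mul(m, Pow(H, -1))))
Mul(Add(-356, -374), Function('u')(Function('h')(3), -8)) = Mul(Add(-356, -374), Add(Mul(Rational(1, 3), Mul(Rational(1, 2), Pow(3, -1), Add(-5, 3))), Mul(Mul(Rational(1, 2), Pow(3, -1), Add(-5, 3)), Pow(-8, -1)))) = Mul(-730, Add(Mul(Rational(1, 3), Mul(Rational(1, 2), Rational(1, 3), -2)), Mul(Mul(Rational(1, 2), Rational(1, 3), -2), Rational(-1, 8)))) = Mul(-730, Add(Mul(Rational(1, 3), Rational(-1, 3)), Mul(Rational(-1, 3), Rational(-1, 8)))) = Mul(-730, Add(Rational(-1, 9), Rational(1, 24))) = Mul(-730, Rational(-5, 72)) = Rational(1825, 36)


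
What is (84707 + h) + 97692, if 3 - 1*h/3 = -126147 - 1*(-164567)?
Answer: 67148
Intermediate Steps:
h = -115251 (h = 9 - 3*(-126147 - 1*(-164567)) = 9 - 3*(-126147 + 164567) = 9 - 3*38420 = 9 - 115260 = -115251)
(84707 + h) + 97692 = (84707 - 115251) + 97692 = -30544 + 97692 = 67148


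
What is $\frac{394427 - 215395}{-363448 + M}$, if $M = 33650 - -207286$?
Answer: $- \frac{22379}{15314} \approx -1.4613$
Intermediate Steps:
$M = 240936$ ($M = 33650 + 207286 = 240936$)
$\frac{394427 - 215395}{-363448 + M} = \frac{394427 - 215395}{-363448 + 240936} = \frac{179032}{-122512} = 179032 \left(- \frac{1}{122512}\right) = - \frac{22379}{15314}$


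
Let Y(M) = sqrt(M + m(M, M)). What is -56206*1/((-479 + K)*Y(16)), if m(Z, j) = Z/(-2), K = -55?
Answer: 28103*sqrt(2)/1068 ≈ 37.213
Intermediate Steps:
m(Z, j) = -Z/2 (m(Z, j) = Z*(-1/2) = -Z/2)
Y(M) = sqrt(2)*sqrt(M)/2 (Y(M) = sqrt(M - M/2) = sqrt(M/2) = sqrt(2)*sqrt(M)/2)
-56206*1/((-479 + K)*Y(16)) = -56206*sqrt(2)/(4*(-479 - 55)) = -56206*(-sqrt(2)/2136) = -(-28103)*sqrt(2)/1068 = 28103*sqrt(2)/1068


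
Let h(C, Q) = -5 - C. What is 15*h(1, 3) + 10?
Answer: -80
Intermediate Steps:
15*h(1, 3) + 10 = 15*(-5 - 1*1) + 10 = 15*(-5 - 1) + 10 = 15*(-6) + 10 = -90 + 10 = -80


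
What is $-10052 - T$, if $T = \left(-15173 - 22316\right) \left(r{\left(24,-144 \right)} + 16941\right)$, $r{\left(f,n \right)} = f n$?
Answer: $505529113$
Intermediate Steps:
$T = -505539165$ ($T = \left(-15173 - 22316\right) \left(24 \left(-144\right) + 16941\right) = - 37489 \left(-3456 + 16941\right) = \left(-37489\right) 13485 = -505539165$)
$-10052 - T = -10052 - -505539165 = -10052 + 505539165 = 505529113$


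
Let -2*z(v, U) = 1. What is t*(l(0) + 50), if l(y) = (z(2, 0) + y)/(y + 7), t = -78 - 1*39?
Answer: -81783/14 ≈ -5841.6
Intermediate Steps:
t = -117 (t = -78 - 39 = -117)
z(v, U) = -1/2 (z(v, U) = -1/2*1 = -1/2)
l(y) = (-1/2 + y)/(7 + y) (l(y) = (-1/2 + y)/(y + 7) = (-1/2 + y)/(7 + y))
t*(l(0) + 50) = -117*((-1/2 + 0)/(7 + 0) + 50) = -117*(-1/2/7 + 50) = -117*((1/7)*(-1/2) + 50) = -117*(-1/14 + 50) = -117*699/14 = -81783/14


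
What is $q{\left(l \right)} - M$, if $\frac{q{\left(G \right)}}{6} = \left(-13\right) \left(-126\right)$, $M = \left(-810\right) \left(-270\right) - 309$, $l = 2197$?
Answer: $-208563$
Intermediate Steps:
$M = 218391$ ($M = 218700 - 309 = 218391$)
$q{\left(G \right)} = 9828$ ($q{\left(G \right)} = 6 \left(\left(-13\right) \left(-126\right)\right) = 6 \cdot 1638 = 9828$)
$q{\left(l \right)} - M = 9828 - 218391 = -208563$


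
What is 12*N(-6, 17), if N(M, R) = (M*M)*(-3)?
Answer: -1296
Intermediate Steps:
N(M, R) = -3*M**2 (N(M, R) = M**2*(-3) = -3*M**2)
12*N(-6, 17) = 12*(-3*(-6)**2) = 12*(-3*36) = 12*(-108) = -1296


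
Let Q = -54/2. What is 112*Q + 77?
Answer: -2947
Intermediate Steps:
Q = -27 (Q = -54*½ = -27)
112*Q + 77 = 112*(-27) + 77 = -3024 + 77 = -2947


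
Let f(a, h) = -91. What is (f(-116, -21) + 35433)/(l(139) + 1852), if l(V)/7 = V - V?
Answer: 17671/926 ≈ 19.083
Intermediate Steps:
l(V) = 0 (l(V) = 7*(V - V) = 7*0 = 0)
(f(-116, -21) + 35433)/(l(139) + 1852) = (-91 + 35433)/(0 + 1852) = 35342/1852 = 35342*(1/1852) = 17671/926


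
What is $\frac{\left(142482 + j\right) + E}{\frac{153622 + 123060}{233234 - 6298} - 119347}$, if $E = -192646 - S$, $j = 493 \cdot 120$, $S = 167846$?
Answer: $\frac{1201626120}{902795137} \approx 1.331$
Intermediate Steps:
$j = 59160$
$E = -360492$ ($E = -192646 - 167846 = -360492$)
$\frac{\left(142482 + j\right) + E}{\frac{153622 + 123060}{233234 - 6298} - 119347} = \frac{\left(142482 + 59160\right) - 360492}{\frac{153622 + 123060}{233234 - 6298} - 119347} = \frac{201642 - 360492}{\frac{276682}{226936} - 119347} = - \frac{158850}{276682 \cdot \frac{1}{226936} - 119347} = - \frac{158850}{\frac{138341}{113468} - 119347} = - \frac{158850}{- \frac{13541927055}{113468}} = \left(-158850\right) \left(- \frac{113468}{13541927055}\right) = \frac{1201626120}{902795137}$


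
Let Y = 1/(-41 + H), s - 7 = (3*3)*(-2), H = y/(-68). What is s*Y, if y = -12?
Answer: 187/694 ≈ 0.26945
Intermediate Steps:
H = 3/17 (H = -12/(-68) = -12*(-1/68) = 3/17 ≈ 0.17647)
s = -11 (s = 7 + (3*3)*(-2) = 7 + 9*(-2) = 7 - 18 = -11)
Y = -17/694 (Y = 1/(-41 + 3/17) = 1/(-694/17) = -17/694 ≈ -0.024496)
s*Y = -11*(-17/694) = 187/694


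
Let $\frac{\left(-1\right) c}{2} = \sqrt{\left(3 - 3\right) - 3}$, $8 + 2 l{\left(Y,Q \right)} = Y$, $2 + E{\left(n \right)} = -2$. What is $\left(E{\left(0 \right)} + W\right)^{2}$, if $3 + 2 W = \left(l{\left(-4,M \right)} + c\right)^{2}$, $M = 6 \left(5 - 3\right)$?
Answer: $- \frac{1559}{4} + 156 i \sqrt{3} \approx -389.75 + 270.2 i$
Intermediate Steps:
$M = 12$ ($M = 6 \cdot 2 = 12$)
$E{\left(n \right)} = -4$ ($E{\left(n \right)} = -2 - 2 = -4$)
$l{\left(Y,Q \right)} = -4 + \frac{Y}{2}$
$c = - 2 i \sqrt{3}$ ($c = - 2 \sqrt{\left(3 - 3\right) - 3} = - 2 \sqrt{0 - 3} = - 2 \sqrt{-3} = - 2 i \sqrt{3} \approx - 3.4641 i$)
$W = - \frac{3}{2} + \frac{\left(-6 - 2 i \sqrt{3}\right)^{2}}{2}$ ($W = - \frac{3}{2} + \frac{\left(\left(-4 + \frac{1}{2} \left(-4\right)\right) - 2 i \sqrt{3}\right)^{2}}{2} = - \frac{3}{2} + \frac{\left(\left(-4 - 2\right) - 2 i \sqrt{3}\right)^{2}}{2} = - \frac{3}{2} + \frac{\left(-6 - 2 i \sqrt{3}\right)^{2}}{2} \approx 10.5 + 20.785 i$)
$\left(E{\left(0 \right)} + W\right)^{2} = \left(-4 + \left(\frac{21}{2} + 12 i \sqrt{3}\right)\right)^{2} = \left(\frac{13}{2} + 12 i \sqrt{3}\right)^{2}$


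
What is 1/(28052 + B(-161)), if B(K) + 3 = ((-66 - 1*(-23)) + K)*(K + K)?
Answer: 1/93737 ≈ 1.0668e-5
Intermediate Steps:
B(K) = -3 + 2*K*(-43 + K) (B(K) = -3 + ((-66 - 1*(-23)) + K)*(K + K) = -3 + ((-66 + 23) + K)*(2*K) = -3 + (-43 + K)*(2*K) = -3 + 2*K*(-43 + K))
1/(28052 + B(-161)) = 1/(28052 + (-3 - 86*(-161) + 2*(-161)²)) = 1/(28052 + (-3 + 13846 + 2*25921)) = 1/(28052 + (-3 + 13846 + 51842)) = 1/(28052 + 65685) = 1/93737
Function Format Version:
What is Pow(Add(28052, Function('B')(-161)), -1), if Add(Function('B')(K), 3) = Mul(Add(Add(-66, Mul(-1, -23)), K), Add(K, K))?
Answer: Rational(1, 93737) ≈ 1.0668e-5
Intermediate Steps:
Function('B')(K) = Add(-3, Mul(2, K, Add(-43, K))) (Function('B')(K) = Add(-3, Mul(Add(Add(-66, Mul(-1, -23)), K), Add(K, K))) = Add(-3, Mul(Add(Add(-66, 23), K), Mul(2, K))) = Add(-3, Mul(Add(-43, K), Mul(2, K))) = Add(-3, Mul(2, K, Add(-43, K))))
Pow(Add(28052, Function('B')(-161)), -1) = Pow(Add(28052, Add(-3, Mul(-86, -161), Mul(2, Pow(-161, 2)))), -1) = Pow(Add(28052, Add(-3, 13846, Mul(2, 25921))), -1) = Pow(Add(28052, Add(-3, 13846, 51842)), -1) = Pow(Add(28052, 65685), -1) = Pow(93737, -1) = Rational(1, 93737)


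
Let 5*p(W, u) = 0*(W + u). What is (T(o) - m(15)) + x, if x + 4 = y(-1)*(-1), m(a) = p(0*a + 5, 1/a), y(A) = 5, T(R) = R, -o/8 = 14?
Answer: -121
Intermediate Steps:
o = -112 (o = -8*14 = -112)
p(W, u) = 0 (p(W, u) = (0*(W + u))/5 = (⅕)*0 = 0)
m(a) = 0
x = -9 (x = -4 + 5*(-1) = -4 - 5 = -9)
(T(o) - m(15)) + x = (-112 - 1*0) - 9 = (-112 + 0) - 9 = -112 - 9 = -121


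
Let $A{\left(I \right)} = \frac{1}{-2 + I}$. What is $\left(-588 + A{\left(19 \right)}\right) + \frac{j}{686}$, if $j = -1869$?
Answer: $- \frac{984049}{1666} \approx -590.67$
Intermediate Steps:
$\left(-588 + A{\left(19 \right)}\right) + \frac{j}{686} = \left(-588 + \frac{1}{-2 + 19}\right) - \frac{1869}{686} = \left(-588 + \frac{1}{17}\right) - \frac{267}{98} = - \frac{9995}{17} - \frac{267}{98} = - \frac{984049}{1666}$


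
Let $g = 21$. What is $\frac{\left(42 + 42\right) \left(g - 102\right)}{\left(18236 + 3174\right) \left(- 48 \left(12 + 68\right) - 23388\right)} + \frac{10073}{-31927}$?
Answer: $- \frac{69903012223}{221570141690} \approx -0.31549$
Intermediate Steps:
$\frac{\left(42 + 42\right) \left(g - 102\right)}{\left(18236 + 3174\right) \left(- 48 \left(12 + 68\right) - 23388\right)} + \frac{10073}{-31927} = \frac{\left(42 + 42\right) \left(21 - 102\right)}{\left(18236 + 3174\right) \left(- 48 \left(12 + 68\right) - 23388\right)} + \frac{10073}{-31927} = \frac{84 \left(-81\right)}{21410 \left(\left(-48\right) 80 - 23388\right)} + 10073 \left(- \frac{1}{31927}\right) = - \frac{6804}{21410 \left(-3840 - 23388\right)} - \frac{1439}{4561} = - \frac{6804}{21410 \left(-27228\right)} - \frac{1439}{4561} = - \frac{6804}{-582951480} - \frac{1439}{4561} = \left(-6804\right) \left(- \frac{1}{582951480}\right) - \frac{1439}{4561} = \frac{567}{48579290} - \frac{1439}{4561} = - \frac{69903012223}{221570141690}$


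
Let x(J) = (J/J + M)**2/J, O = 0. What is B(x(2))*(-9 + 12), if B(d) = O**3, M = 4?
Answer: 0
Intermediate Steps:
x(J) = 25/J (x(J) = (J/J + 4)**2/J = (1 + 4)**2/J = 5**2/J = 25/J)
B(d) = 0 (B(d) = 0**3 = 0)
B(x(2))*(-9 + 12) = 0*(-9 + 12) = 0*3 = 0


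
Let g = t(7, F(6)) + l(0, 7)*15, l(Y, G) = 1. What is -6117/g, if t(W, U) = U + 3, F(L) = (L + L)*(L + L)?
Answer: -2039/54 ≈ -37.759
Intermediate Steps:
F(L) = 4*L**2 (F(L) = (2*L)*(2*L) = 4*L**2)
t(W, U) = 3 + U
g = 162 (g = (3 + 4*6**2) + 1*15 = (3 + 4*36) + 15 = (3 + 144) + 15 = 147 + 15 = 162)
-6117/g = -6117/162 = -6117*1/162 = -2039/54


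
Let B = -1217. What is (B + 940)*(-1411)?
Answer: 390847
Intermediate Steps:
(B + 940)*(-1411) = (-1217 + 940)*(-1411) = -277*(-1411) = 390847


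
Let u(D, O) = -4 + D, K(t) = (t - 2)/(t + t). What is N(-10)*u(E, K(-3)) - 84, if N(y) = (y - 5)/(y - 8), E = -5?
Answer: -183/2 ≈ -91.500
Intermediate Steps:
K(t) = (-2 + t)/(2*t) (K(t) = (-2 + t)/((2*t)) = (-2 + t)*(1/(2*t)) = (-2 + t)/(2*t))
N(y) = (-5 + y)/(-8 + y)
N(-10)*u(E, K(-3)) - 84 = ((-5 - 10)/(-8 - 10))*(-4 - 5) - 84 = (-15/(-18))*(-9) - 84 = -1/18*(-15)*(-9) - 84 = (⅚)*(-9) - 84 = -15/2 - 84 = -183/2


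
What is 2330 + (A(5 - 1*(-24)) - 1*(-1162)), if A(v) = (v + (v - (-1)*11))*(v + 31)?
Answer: 7632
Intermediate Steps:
A(v) = (11 + 2*v)*(31 + v) (A(v) = (v + (v - 1*(-11)))*(31 + v) = (v + (v + 11))*(31 + v) = (v + (11 + v))*(31 + v) = (11 + 2*v)*(31 + v))
2330 + (A(5 - 1*(-24)) - 1*(-1162)) = 2330 + ((341 + 2*(5 - 1*(-24))**2 + 73*(5 - 1*(-24))) - 1*(-1162)) = 2330 + ((341 + 2*(5 + 24)**2 + 73*(5 + 24)) + 1162) = 2330 + ((341 + 2*29**2 + 73*29) + 1162) = 2330 + ((341 + 2*841 + 2117) + 1162) = 2330 + ((341 + 1682 + 2117) + 1162) = 2330 + (4140 + 1162) = 2330 + 5302 = 7632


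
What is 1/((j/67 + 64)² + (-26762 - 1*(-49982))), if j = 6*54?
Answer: 4489/125505124 ≈ 3.5767e-5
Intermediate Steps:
j = 324
1/((j/67 + 64)² + (-26762 - 1*(-49982))) = 1/((324/67 + 64)² + (-26762 - 1*(-49982))) = 1/((324*(1/67) + 64)² + (-26762 + 49982)) = 1/((324/67 + 64)² + 23220) = 1/((4612/67)² + 23220) = 1/(21270544/4489 + 23220) = 1/(125505124/4489) = 4489/125505124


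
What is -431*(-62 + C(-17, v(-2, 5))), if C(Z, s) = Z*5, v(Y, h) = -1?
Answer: 63357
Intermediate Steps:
C(Z, s) = 5*Z
-431*(-62 + C(-17, v(-2, 5))) = -431*(-62 + 5*(-17)) = -431*(-62 - 85) = -431*(-147) = 63357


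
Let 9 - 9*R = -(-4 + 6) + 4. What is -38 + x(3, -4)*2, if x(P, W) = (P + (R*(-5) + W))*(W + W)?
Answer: 362/9 ≈ 40.222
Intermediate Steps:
R = 7/9 (R = 1 - (-(-4 + 6) + 4)/9 = 1 - (-1*2 + 4)/9 = 1 - (-2 + 4)/9 = 1 - ⅑*2 = 1 - 2/9 = 7/9 ≈ 0.77778)
x(P, W) = 2*W*(-35/9 + P + W) (x(P, W) = (P + ((7/9)*(-5) + W))*(W + W) = (P + (-35/9 + W))*(2*W) = (-35/9 + P + W)*(2*W) = 2*W*(-35/9 + P + W))
-38 + x(3, -4)*2 = -38 + ((2/9)*(-4)*(-35 + 9*3 + 9*(-4)))*2 = -38 + ((2/9)*(-4)*(-35 + 27 - 36))*2 = -38 + ((2/9)*(-4)*(-44))*2 = -38 + (352/9)*2 = -38 + 704/9 = 362/9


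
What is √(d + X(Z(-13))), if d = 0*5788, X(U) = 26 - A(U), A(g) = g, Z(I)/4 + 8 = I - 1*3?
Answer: √122 ≈ 11.045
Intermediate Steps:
Z(I) = -44 + 4*I (Z(I) = -32 + 4*(I - 1*3) = -32 + 4*(I - 3) = -32 + 4*(-3 + I) = -32 + (-12 + 4*I) = -44 + 4*I)
X(U) = 26 - U
d = 0
√(d + X(Z(-13))) = √(0 + (26 - (-44 + 4*(-13)))) = √(0 + (26 - (-44 - 52))) = √(0 + (26 - 1*(-96))) = √(0 + (26 + 96)) = √(0 + 122) = √122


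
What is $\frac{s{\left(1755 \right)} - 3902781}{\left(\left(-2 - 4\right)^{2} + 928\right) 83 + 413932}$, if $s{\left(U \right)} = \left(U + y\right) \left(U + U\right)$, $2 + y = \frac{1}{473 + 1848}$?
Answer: $\frac{1740943813}{382148008} \approx 4.5557$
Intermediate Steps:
$y = - \frac{4641}{2321}$ ($y = -2 + \frac{1}{473 + 1848} = -2 + \frac{1}{2321} = - \frac{4641}{2321} \approx -1.9996$)
$s{\left(U \right)} = 2 U \left(- \frac{4641}{2321} + U\right)$ ($s{\left(U \right)} = \left(U - \frac{4641}{2321}\right) \left(U + U\right) = \left(- \frac{4641}{2321} + U\right) 2 U = 2 U \left(- \frac{4641}{2321} + U\right)$)
$\frac{s{\left(1755 \right)} - 3902781}{\left(\left(-2 - 4\right)^{2} + 928\right) 83 + 413932} = \frac{\frac{2}{2321} \cdot 1755 \left(-4641 + 2321 \cdot 1755\right) - 3902781}{\left(\left(-2 - 4\right)^{2} + 928\right) 83 + 413932} = \frac{\frac{2}{2321} \cdot 1755 \left(-4641 + 4073355\right) - 3902781}{\left(\left(-6\right)^{2} + 928\right) 83 + 413932} = \frac{\frac{2}{2321} \cdot 1755 \cdot 4068714 - 3902781}{\left(36 + 928\right) 83 + 413932} = \frac{\frac{14281186140}{2321} - 3902781}{964 \cdot 83 + 413932} = \frac{5222831439}{2321 \left(80012 + 413932\right)} = \frac{5222831439}{2321 \cdot 493944} = \frac{5222831439}{2321} \cdot \frac{1}{493944} = \frac{1740943813}{382148008}$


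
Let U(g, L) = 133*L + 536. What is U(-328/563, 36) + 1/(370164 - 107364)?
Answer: 1399147201/262800 ≈ 5324.0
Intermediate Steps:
U(g, L) = 536 + 133*L
U(-328/563, 36) + 1/(370164 - 107364) = (536 + 133*36) + 1/(370164 - 107364) = (536 + 4788) + 1/262800 = 5324 + 1/262800 = 1399147201/262800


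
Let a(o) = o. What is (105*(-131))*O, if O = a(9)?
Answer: -123795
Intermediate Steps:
O = 9
(105*(-131))*O = (105*(-131))*9 = -13755*9 = -123795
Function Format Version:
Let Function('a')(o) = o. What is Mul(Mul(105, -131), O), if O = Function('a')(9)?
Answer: -123795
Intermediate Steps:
O = 9
Mul(Mul(105, -131), O) = Mul(Mul(105, -131), 9) = Mul(-13755, 9) = -123795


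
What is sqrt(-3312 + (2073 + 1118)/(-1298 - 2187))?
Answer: I*sqrt(40236105835)/3485 ≈ 57.558*I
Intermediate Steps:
sqrt(-3312 + (2073 + 1118)/(-1298 - 2187)) = sqrt(-3312 + 3191/(-3485)) = sqrt(-3312 + 3191*(-1/3485)) = sqrt(-3312 - 3191/3485) = sqrt(-11545511/3485) = I*sqrt(40236105835)/3485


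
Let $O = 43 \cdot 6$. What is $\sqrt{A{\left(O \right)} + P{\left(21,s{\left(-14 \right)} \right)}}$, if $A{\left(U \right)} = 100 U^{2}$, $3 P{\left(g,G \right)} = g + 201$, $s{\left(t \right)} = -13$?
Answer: $\sqrt{6656474} \approx 2580.0$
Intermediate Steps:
$P{\left(g,G \right)} = 67 + \frac{g}{3}$ ($P{\left(g,G \right)} = \frac{g + 201}{3} = \frac{201 + g}{3} = 67 + \frac{g}{3}$)
$O = 258$
$\sqrt{A{\left(O \right)} + P{\left(21,s{\left(-14 \right)} \right)}} = \sqrt{100 \cdot 258^{2} + \left(67 + \frac{1}{3} \cdot 21\right)} = \sqrt{100 \cdot 66564 + \left(67 + 7\right)} = \sqrt{6656400 + 74} = \sqrt{6656474}$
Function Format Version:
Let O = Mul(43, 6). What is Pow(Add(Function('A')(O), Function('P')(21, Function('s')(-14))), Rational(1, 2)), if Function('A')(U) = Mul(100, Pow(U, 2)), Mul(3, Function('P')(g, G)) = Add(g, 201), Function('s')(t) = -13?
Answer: Pow(6656474, Rational(1, 2)) ≈ 2580.0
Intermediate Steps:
Function('P')(g, G) = Add(67, Mul(Rational(1, 3), g)) (Function('P')(g, G) = Mul(Rational(1, 3), Add(g, 201)) = Mul(Rational(1, 3), Add(201, g)) = Add(67, Mul(Rational(1, 3), g)))
O = 258
Pow(Add(Function('A')(O), Function('P')(21, Function('s')(-14))), Rational(1, 2)) = Pow(Add(Mul(100, Pow(258, 2)), Add(67, Mul(Rational(1, 3), 21))), Rational(1, 2)) = Pow(Add(Mul(100, 66564), Add(67, 7)), Rational(1, 2)) = Pow(Add(6656400, 74), Rational(1, 2)) = Pow(6656474, Rational(1, 2))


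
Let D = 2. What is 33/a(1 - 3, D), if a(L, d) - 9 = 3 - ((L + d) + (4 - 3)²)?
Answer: 3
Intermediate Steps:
a(L, d) = 11 - L - d (a(L, d) = 9 + (3 - ((L + d) + (4 - 3)²)) = 9 + (3 - ((L + d) + 1²)) = 9 + (3 - ((L + d) + 1)) = 9 + (3 - (1 + L + d)) = 9 + (3 + (-1 - L - d)) = 9 + (2 - L - d) = 11 - L - d)
33/a(1 - 3, D) = 33/(11 - (1 - 3) - 1*2) = 33/(11 - 1*(-2) - 2) = 33/(11 + 2 - 2) = 33/11 = (1/11)*33 = 3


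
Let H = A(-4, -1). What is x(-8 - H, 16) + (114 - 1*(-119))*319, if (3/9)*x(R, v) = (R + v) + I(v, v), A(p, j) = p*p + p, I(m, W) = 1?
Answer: 74318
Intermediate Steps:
A(p, j) = p + p² (A(p, j) = p² + p = p + p²)
H = 12 (H = -4*(1 - 4) = -4*(-3) = 12)
x(R, v) = 3 + 3*R + 3*v (x(R, v) = 3*((R + v) + 1) = 3*(1 + R + v) = 3 + 3*R + 3*v)
x(-8 - H, 16) + (114 - 1*(-119))*319 = (3 + 3*(-8 - 1*12) + 3*16) + (114 - 1*(-119))*319 = (3 + 3*(-8 - 12) + 48) + (114 + 119)*319 = (3 + 3*(-20) + 48) + 233*319 = (3 - 60 + 48) + 74327 = -9 + 74327 = 74318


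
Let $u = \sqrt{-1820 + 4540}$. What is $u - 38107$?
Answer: $-38107 + 4 \sqrt{170} \approx -38055.0$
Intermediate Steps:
$u = 4 \sqrt{170}$ ($u = \sqrt{2720} = 4 \sqrt{170} \approx 52.154$)
$u - 38107 = 4 \sqrt{170} - 38107 = -38107 + 4 \sqrt{170}$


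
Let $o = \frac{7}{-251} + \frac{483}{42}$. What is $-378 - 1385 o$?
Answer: $- \frac{8165971}{502} \approx -16267.0$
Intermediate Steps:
$o = \frac{5759}{502}$ ($o = 7 \left(- \frac{1}{251}\right) + 483 \cdot \frac{1}{42} = - \frac{7}{251} + \frac{23}{2} = \frac{5759}{502} \approx 11.472$)
$-378 - 1385 o = -378 - \frac{7976215}{502} = - \frac{8165971}{502}$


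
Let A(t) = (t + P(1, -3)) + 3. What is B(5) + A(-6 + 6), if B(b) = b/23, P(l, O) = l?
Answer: 97/23 ≈ 4.2174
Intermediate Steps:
B(b) = b/23 (B(b) = b*(1/23) = b/23)
A(t) = 4 + t (A(t) = (t + 1) + 3 = (1 + t) + 3 = 4 + t)
B(5) + A(-6 + 6) = (1/23)*5 + (4 + (-6 + 6)) = 5/23 + (4 + 0) = 5/23 + 4 = 97/23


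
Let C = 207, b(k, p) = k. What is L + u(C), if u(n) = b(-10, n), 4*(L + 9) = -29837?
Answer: -29913/4 ≈ -7478.3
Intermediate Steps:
L = -29873/4 (L = -9 + (¼)*(-29837) = -9 - 29837/4 = -29873/4 ≈ -7468.3)
u(n) = -10
L + u(C) = -29873/4 - 10 = -29913/4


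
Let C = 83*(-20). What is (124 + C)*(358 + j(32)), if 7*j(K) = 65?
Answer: -3949056/7 ≈ -5.6415e+5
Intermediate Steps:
j(K) = 65/7 (j(K) = (⅐)*65 = 65/7)
C = -1660
(124 + C)*(358 + j(32)) = (124 - 1660)*(358 + 65/7) = -1536*2571/7 = -3949056/7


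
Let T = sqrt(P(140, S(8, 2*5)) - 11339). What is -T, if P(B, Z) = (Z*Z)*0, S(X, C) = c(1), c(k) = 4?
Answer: -I*sqrt(11339) ≈ -106.48*I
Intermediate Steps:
S(X, C) = 4
P(B, Z) = 0 (P(B, Z) = Z**2*0 = 0)
T = I*sqrt(11339) (T = sqrt(0 - 11339) = sqrt(-11339) = I*sqrt(11339) ≈ 106.48*I)
-T = -I*sqrt(11339)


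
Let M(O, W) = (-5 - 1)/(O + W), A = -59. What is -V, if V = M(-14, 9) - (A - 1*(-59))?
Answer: -6/5 ≈ -1.2000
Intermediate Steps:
M(O, W) = -6/(O + W)
V = 6/5 (V = -6/(-14 + 9) - (-59 - 1*(-59)) = -6/(-5) - (-59 + 59) = -6*(-⅕) - 1*0 = 6/5 + 0 = 6/5 ≈ 1.2000)
-V = -1*6/5 = -6/5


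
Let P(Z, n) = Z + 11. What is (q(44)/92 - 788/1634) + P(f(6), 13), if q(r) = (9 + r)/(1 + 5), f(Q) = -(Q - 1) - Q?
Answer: -174187/450984 ≈ -0.38624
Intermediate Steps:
f(Q) = 1 - 2*Q (f(Q) = -(-1 + Q) - Q = (1 - Q) - Q = 1 - 2*Q)
P(Z, n) = 11 + Z
q(r) = 3/2 + r/6 (q(r) = (9 + r)/6 = (9 + r)*(⅙) = 3/2 + r/6)
(q(44)/92 - 788/1634) + P(f(6), 13) = ((3/2 + (⅙)*44)/92 - 788/1634) + (11 + (1 - 2*6)) = ((3/2 + 22/3)*(1/92) - 788*1/1634) + (11 + (1 - 12)) = ((53/6)*(1/92) - 394/817) + (11 - 11) = (53/552 - 394/817) + 0 = -174187/450984 + 0 = -174187/450984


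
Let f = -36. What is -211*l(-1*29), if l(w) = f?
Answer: 7596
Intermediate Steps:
l(w) = -36
-211*l(-1*29) = -211*(-36) = 7596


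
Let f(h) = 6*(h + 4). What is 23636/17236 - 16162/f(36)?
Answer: -34111949/517080 ≈ -65.970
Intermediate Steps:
f(h) = 24 + 6*h (f(h) = 6*(4 + h) = 24 + 6*h)
23636/17236 - 16162/f(36) = 23636/17236 - 16162/(24 + 6*36) = 23636*(1/17236) - 16162/(24 + 216) = 5909/4309 - 16162/240 = 5909/4309 - 16162*1/240 = 5909/4309 - 8081/120 = -34111949/517080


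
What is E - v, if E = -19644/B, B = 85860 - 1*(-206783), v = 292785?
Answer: -85681500399/292643 ≈ -2.9279e+5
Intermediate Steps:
B = 292643 (B = 85860 + 206783 = 292643)
E = -19644/292643 ≈ -0.067126
E - v = -19644/292643 - 1*292785 = -19644/292643 - 292785 = -85681500399/292643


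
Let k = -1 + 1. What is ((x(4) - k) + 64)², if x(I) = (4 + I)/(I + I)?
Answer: 4225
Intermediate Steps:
k = 0
x(I) = (4 + I)/(2*I) (x(I) = (4 + I)/((2*I)) = (4 + I)*(1/(2*I)) = (4 + I)/(2*I))
((x(4) - k) + 64)² = (((½)*(4 + 4)/4 - 1*0) + 64)² = (((½)*(¼)*8 + 0) + 64)² = ((1 + 0) + 64)² = (1 + 64)² = 65² = 4225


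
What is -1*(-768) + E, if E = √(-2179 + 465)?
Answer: 768 + I*√1714 ≈ 768.0 + 41.401*I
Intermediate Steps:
E = I*√1714 (E = √(-1714) = I*√1714 ≈ 41.401*I)
-1*(-768) + E = -1*(-768) + I*√1714 = 768 + I*√1714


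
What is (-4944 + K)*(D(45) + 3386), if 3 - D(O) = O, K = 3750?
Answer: -3992736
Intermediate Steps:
D(O) = 3 - O
(-4944 + K)*(D(45) + 3386) = (-4944 + 3750)*((3 - 1*45) + 3386) = -1194*((3 - 45) + 3386) = -1194*(-42 + 3386) = -1194*3344 = -3992736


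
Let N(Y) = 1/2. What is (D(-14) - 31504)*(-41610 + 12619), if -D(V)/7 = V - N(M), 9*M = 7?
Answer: 1820779755/2 ≈ 9.1039e+8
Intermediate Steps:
M = 7/9 (M = (⅑)*7 = 7/9 ≈ 0.77778)
N(Y) = ½
D(V) = 7/2 - 7*V (D(V) = -7*(V - 1*½) = -7*(V - ½) = -7*(-½ + V) = 7/2 - 7*V)
(D(-14) - 31504)*(-41610 + 12619) = ((7/2 - 7*(-14)) - 31504)*(-41610 + 12619) = ((7/2 + 98) - 31504)*(-28991) = (203/2 - 31504)*(-28991) = -62805/2*(-28991) = 1820779755/2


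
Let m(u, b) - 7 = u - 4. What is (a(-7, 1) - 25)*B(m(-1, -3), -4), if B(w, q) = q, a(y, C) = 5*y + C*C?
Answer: 236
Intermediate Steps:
m(u, b) = 3 + u (m(u, b) = 7 + (u - 4) = 7 + (-4 + u) = 3 + u)
a(y, C) = C**2 + 5*y (a(y, C) = 5*y + C**2 = C**2 + 5*y)
(a(-7, 1) - 25)*B(m(-1, -3), -4) = ((1**2 + 5*(-7)) - 25)*(-4) = ((1 - 35) - 25)*(-4) = (-34 - 25)*(-4) = -59*(-4) = 236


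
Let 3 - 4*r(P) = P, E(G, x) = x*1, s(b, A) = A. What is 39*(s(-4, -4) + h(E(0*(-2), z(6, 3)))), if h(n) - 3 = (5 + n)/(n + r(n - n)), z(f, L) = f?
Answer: 221/9 ≈ 24.556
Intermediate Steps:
E(G, x) = x
r(P) = ¾ - P/4
h(n) = 3 + (5 + n)/(¾ + n) (h(n) = 3 + (5 + n)/(n + (¾ - (n - n)/4)) = 3 + (5 + n)/(n + (¾ - ¼*0)) = 3 + (5 + n)/(n + (¾ + 0)) = 3 + (5 + n)/(n + ¾) = 3 + (5 + n)/(¾ + n))
39*(s(-4, -4) + h(E(0*(-2), z(6, 3)))) = 39*(-4 + (29 + 16*6)/(3 + 4*6)) = 39*(-4 + (29 + 96)/(3 + 24)) = 39*(-4 + 125/27) = 39*(17/27) = 221/9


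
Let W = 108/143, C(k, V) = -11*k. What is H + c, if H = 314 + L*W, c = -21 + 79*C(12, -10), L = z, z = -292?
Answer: -1480841/143 ≈ -10356.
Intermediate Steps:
L = -292
W = 108/143 (W = 108*(1/143) = 108/143 ≈ 0.75525)
c = -10449 (c = -21 + 79*(-11*12) = -21 + 79*(-132) = -21 - 10428 = -10449)
H = 13366/143 (H = 314 - 292*108/143 = 314 - 31536/143 = 13366/143 ≈ 93.469)
H + c = 13366/143 - 10449 = -1480841/143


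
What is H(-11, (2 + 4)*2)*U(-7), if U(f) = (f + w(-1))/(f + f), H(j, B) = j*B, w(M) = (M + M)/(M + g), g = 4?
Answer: -506/7 ≈ -72.286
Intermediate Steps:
w(M) = 2*M/(4 + M) (w(M) = (M + M)/(M + 4) = (2*M)/(4 + M) = 2*M/(4 + M))
H(j, B) = B*j
U(f) = (-⅔ + f)/(2*f) (U(f) = (f + 2*(-1)/(4 - 1))/(f + f) = (f + 2*(-1)/3)/((2*f)) = (f + 2*(-1)*(⅓))*(1/(2*f)) = (f - ⅔)*(1/(2*f)) = (-⅔ + f)*(1/(2*f)) = (-⅔ + f)/(2*f))
H(-11, (2 + 4)*2)*U(-7) = (((2 + 4)*2)*(-11))*((⅙)*(-2 + 3*(-7))/(-7)) = ((6*2)*(-11))*((⅙)*(-⅐)*(-2 - 21)) = (12*(-11))*((⅙)*(-⅐)*(-23)) = -132*23/42 = -506/7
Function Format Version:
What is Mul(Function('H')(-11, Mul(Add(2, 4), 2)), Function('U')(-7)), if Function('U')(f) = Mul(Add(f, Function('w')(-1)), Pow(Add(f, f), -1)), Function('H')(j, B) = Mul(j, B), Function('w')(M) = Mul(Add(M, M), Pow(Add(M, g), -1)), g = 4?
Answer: Rational(-506, 7) ≈ -72.286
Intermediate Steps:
Function('w')(M) = Mul(2, M, Pow(Add(4, M), -1)) (Function('w')(M) = Mul(Add(M, M), Pow(Add(M, 4), -1)) = Mul(Mul(2, M), Pow(Add(4, M), -1)) = Mul(2, M, Pow(Add(4, M), -1)))
Function('H')(j, B) = Mul(B, j)
Function('U')(f) = Mul(Rational(1, 2), Pow(f, -1), Add(Rational(-2, 3), f)) (Function('U')(f) = Mul(Add(f, Mul(2, -1, Pow(Add(4, -1), -1))), Pow(Add(f, f), -1)) = Mul(Add(f, Mul(2, -1, Pow(3, -1))), Pow(Mul(2, f), -1)) = Mul(Add(f, Mul(2, -1, Rational(1, 3))), Mul(Rational(1, 2), Pow(f, -1))) = Mul(Add(f, Rational(-2, 3)), Mul(Rational(1, 2), Pow(f, -1))) = Mul(Add(Rational(-2, 3), f), Mul(Rational(1, 2), Pow(f, -1))) = Mul(Rational(1, 2), Pow(f, -1), Add(Rational(-2, 3), f)))
Mul(Function('H')(-11, Mul(Add(2, 4), 2)), Function('U')(-7)) = Mul(Mul(Mul(Add(2, 4), 2), -11), Mul(Rational(1, 6), Pow(-7, -1), Add(-2, Mul(3, -7)))) = Mul(Mul(Mul(6, 2), -11), Mul(Rational(1, 6), Rational(-1, 7), Add(-2, -21))) = Mul(Mul(12, -11), Mul(Rational(1, 6), Rational(-1, 7), -23)) = Mul(-132, Rational(23, 42)) = Rational(-506, 7)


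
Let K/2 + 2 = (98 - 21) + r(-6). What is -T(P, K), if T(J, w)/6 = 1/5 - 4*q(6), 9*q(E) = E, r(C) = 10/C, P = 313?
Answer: 74/5 ≈ 14.800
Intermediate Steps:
q(E) = E/9
K = 440/3 (K = -4 + 2*((98 - 21) + 10/(-6)) = -4 + 2*(77 + 10*(-1/6)) = -4 + 2*(77 - 5/3) = -4 + 2*(226/3) = -4 + 452/3 = 440/3 ≈ 146.67)
T(J, w) = -74/5 (T(J, w) = 6*(1/5 - 4*6/9) = 6*(1/5 - 4*2/3) = 6*(1/5 - 8/3) = 6*(-37/15) = -74/5)
-T(P, K) = -1*(-74/5) = 74/5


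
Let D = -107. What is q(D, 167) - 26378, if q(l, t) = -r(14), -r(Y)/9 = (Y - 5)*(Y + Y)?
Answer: -24110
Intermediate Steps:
r(Y) = -18*Y*(-5 + Y) (r(Y) = -9*(Y - 5)*(Y + Y) = -9*(-5 + Y)*2*Y = -18*Y*(-5 + Y))
q(l, t) = 2268 (q(l, t) = -18*14*(5 - 1*14) = -18*14*(5 - 14) = -18*14*(-9) = -1*(-2268) = 2268)
q(D, 167) - 26378 = 2268 - 26378 = -24110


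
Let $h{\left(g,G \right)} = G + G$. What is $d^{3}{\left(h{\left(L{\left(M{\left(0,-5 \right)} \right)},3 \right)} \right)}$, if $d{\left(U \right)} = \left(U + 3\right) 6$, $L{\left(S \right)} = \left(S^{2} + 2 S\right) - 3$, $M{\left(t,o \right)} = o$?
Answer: $157464$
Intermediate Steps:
$L{\left(S \right)} = -3 + S^{2} + 2 S$
$h{\left(g,G \right)} = 2 G$
$d{\left(U \right)} = 18 + 6 U$ ($d{\left(U \right)} = \left(3 + U\right) 6 = 18 + 6 U$)
$d^{3}{\left(h{\left(L{\left(M{\left(0,-5 \right)} \right)},3 \right)} \right)} = \left(18 + 6 \cdot 2 \cdot 3\right)^{3} = \left(18 + 6 \cdot 6\right)^{3} = \left(18 + 36\right)^{3} = 54^{3} = 157464$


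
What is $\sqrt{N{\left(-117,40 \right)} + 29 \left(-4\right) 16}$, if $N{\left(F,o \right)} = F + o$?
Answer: $i \sqrt{1933} \approx 43.966 i$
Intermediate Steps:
$\sqrt{N{\left(-117,40 \right)} + 29 \left(-4\right) 16} = \sqrt{\left(-117 + 40\right) + 29 \left(-4\right) 16} = \sqrt{-77 - 1856} = \sqrt{-1933} = i \sqrt{1933}$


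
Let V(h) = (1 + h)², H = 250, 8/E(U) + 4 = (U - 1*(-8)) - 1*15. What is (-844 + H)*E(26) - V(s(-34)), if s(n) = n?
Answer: -7029/5 ≈ -1405.8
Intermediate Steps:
E(U) = 8/(-11 + U) (E(U) = 8/(-4 + ((U - 1*(-8)) - 1*15)) = 8/(-4 + ((U + 8) - 15)) = 8/(-4 + ((8 + U) - 15)) = 8/(-4 + (-7 + U)) = 8/(-11 + U))
(-844 + H)*E(26) - V(s(-34)) = (-844 + 250)*(8/(-11 + 26)) - (1 - 34)² = -4752/15 - 1*(-33)² = -4752/15 - 1*1089 = -594*8/15 - 1089 = -1584/5 - 1089 = -7029/5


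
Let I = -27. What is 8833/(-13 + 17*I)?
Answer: -8833/472 ≈ -18.714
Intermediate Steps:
8833/(-13 + 17*I) = 8833/(-13 + 17*(-27)) = 8833/(-13 - 459) = 8833/(-472) = 8833*(-1/472) = -8833/472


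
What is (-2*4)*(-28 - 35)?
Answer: 504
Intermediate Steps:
(-2*4)*(-28 - 35) = -8*(-63) = 504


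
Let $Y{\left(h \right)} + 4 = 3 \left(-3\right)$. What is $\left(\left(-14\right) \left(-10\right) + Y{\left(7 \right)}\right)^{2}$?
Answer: $16129$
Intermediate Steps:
$Y{\left(h \right)} = -13$ ($Y{\left(h \right)} = -4 + 3 \left(-3\right) = -4 - 9 = -13$)
$\left(\left(-14\right) \left(-10\right) + Y{\left(7 \right)}\right)^{2} = \left(\left(-14\right) \left(-10\right) - 13\right)^{2} = \left(140 - 13\right)^{2} = 127^{2} = 16129$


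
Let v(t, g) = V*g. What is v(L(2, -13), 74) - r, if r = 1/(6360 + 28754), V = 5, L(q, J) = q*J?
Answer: 12992179/35114 ≈ 370.00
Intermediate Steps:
L(q, J) = J*q
r = 1/35114 ≈ 2.8479e-5
v(t, g) = 5*g
v(L(2, -13), 74) - r = 5*74 - 1*1/35114 = 370 - 1/35114 = 12992179/35114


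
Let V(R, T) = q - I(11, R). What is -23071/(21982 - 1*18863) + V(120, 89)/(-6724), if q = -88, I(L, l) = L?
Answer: -154820623/20972156 ≈ -7.3822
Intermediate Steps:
V(R, T) = -99 (V(R, T) = -88 - 1*11 = -88 - 11 = -99)
-23071/(21982 - 1*18863) + V(120, 89)/(-6724) = -23071/(21982 - 1*18863) - 99/(-6724) = -23071/(21982 - 18863) - 99*(-1/6724) = -23071/3119 + 99/6724 = -154820623/20972156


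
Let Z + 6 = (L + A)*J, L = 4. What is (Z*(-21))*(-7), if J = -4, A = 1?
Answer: -3822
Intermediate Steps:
Z = -26 (Z = -6 + (4 + 1)*(-4) = -6 + 5*(-4) = -6 - 20 = -26)
(Z*(-21))*(-7) = -26*(-21)*(-7) = 546*(-7) = -3822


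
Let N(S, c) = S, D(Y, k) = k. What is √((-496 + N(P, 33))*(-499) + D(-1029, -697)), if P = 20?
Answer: √236827 ≈ 486.65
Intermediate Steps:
√((-496 + N(P, 33))*(-499) + D(-1029, -697)) = √((-496 + 20)*(-499) - 697) = √(-476*(-499) - 697) = √(237524 - 697) = √236827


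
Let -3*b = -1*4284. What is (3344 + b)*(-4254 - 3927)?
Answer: -39039732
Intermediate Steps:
b = 1428 (b = -(-1)*4284/3 = -⅓*(-4284) = 1428)
(3344 + b)*(-4254 - 3927) = (3344 + 1428)*(-4254 - 3927) = 4772*(-8181) = -39039732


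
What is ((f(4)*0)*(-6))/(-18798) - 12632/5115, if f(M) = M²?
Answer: -12632/5115 ≈ -2.4696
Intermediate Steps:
((f(4)*0)*(-6))/(-18798) - 12632/5115 = ((4²*0)*(-6))/(-18798) - 12632/5115 = ((16*0)*(-6))*(-1/18798) - 12632*1/5115 = (0*(-6))*(-1/18798) - 12632/5115 = 0*(-1/18798) - 12632/5115 = 0 - 12632/5115 = -12632/5115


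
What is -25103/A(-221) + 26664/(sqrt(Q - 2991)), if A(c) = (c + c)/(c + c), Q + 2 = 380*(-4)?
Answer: -25103 - 26664*I*sqrt(4513)/4513 ≈ -25103.0 - 396.91*I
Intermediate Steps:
Q = -1522 (Q = -2 + 380*(-4) = -2 - 1520 = -1522)
A(c) = 1 (A(c) = (2*c)/((2*c)) = (2*c)*(1/(2*c)) = 1)
-25103/A(-221) + 26664/(sqrt(Q - 2991)) = -25103/1 + 26664/(sqrt(-1522 - 2991)) = -25103*1 + 26664/(sqrt(-4513)) = -25103 + 26664/((I*sqrt(4513))) = -25103 + 26664*(-I*sqrt(4513)/4513) = -25103 - 26664*I*sqrt(4513)/4513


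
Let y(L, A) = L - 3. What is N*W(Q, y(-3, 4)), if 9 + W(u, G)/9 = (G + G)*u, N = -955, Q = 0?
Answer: 77355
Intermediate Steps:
y(L, A) = -3 + L
W(u, G) = -81 + 18*G*u (W(u, G) = -81 + 9*((G + G)*u) = -81 + 9*((2*G)*u) = -81 + 9*(2*G*u) = -81 + 18*G*u)
N*W(Q, y(-3, 4)) = -955*(-81 + 18*(-3 - 3)*0) = -955*(-81 + 18*(-6)*0) = -955*(-81 + 0) = -955*(-81) = 77355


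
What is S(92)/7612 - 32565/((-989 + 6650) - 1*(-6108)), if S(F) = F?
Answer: -20566836/7465469 ≈ -2.7549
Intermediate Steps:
S(92)/7612 - 32565/((-989 + 6650) - 1*(-6108)) = 92/7612 - 32565/((-989 + 6650) - 1*(-6108)) = 92*(1/7612) - 32565/(5661 + 6108) = 23/1903 - 32565/11769 = 23/1903 - 32565*1/11769 = 23/1903 - 10855/3923 = -20566836/7465469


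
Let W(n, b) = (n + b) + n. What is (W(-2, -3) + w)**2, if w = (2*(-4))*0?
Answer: 49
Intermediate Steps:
W(n, b) = b + 2*n (W(n, b) = (b + n) + n = b + 2*n)
w = 0 (w = -8*0 = 0)
(W(-2, -3) + w)**2 = ((-3 + 2*(-2)) + 0)**2 = ((-3 - 4) + 0)**2 = (-7 + 0)**2 = (-7)**2 = 49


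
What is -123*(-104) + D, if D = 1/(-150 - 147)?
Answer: 3799223/297 ≈ 12792.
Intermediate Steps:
D = -1/297 (D = 1/(-297) = -1/297 ≈ -0.0033670)
-123*(-104) + D = -123*(-104) - 1/297 = 12792 - 1/297 = 3799223/297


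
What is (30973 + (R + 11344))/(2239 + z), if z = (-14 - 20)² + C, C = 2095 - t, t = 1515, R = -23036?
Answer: 6427/1325 ≈ 4.8506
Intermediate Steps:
C = 580 (C = 2095 - 1*1515 = 2095 - 1515 = 580)
z = 1736 (z = (-14 - 20)² + 580 = (-34)² + 580 = 1156 + 580 = 1736)
(30973 + (R + 11344))/(2239 + z) = (30973 + (-23036 + 11344))/(2239 + 1736) = (30973 - 11692)/3975 = 19281*(1/3975) = 6427/1325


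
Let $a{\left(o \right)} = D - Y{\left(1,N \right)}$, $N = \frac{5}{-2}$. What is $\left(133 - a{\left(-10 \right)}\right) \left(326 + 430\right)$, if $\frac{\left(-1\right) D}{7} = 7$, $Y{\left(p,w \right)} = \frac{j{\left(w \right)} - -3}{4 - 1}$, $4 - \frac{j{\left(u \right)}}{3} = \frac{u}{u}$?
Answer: $140616$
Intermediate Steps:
$j{\left(u \right)} = 9$ ($j{\left(u \right)} = 12 - 3 \frac{u}{u} = 12 - 3 = 9$)
$N = - \frac{5}{2}$ ($N = 5 \left(- \frac{1}{2}\right) = - \frac{5}{2} \approx -2.5$)
$Y{\left(p,w \right)} = 4$ ($Y{\left(p,w \right)} = \frac{9 - -3}{4 - 1} = \frac{9 + 3}{4 - 1} = \frac{12}{3} = 12 \cdot \frac{1}{3} = 4$)
$D = -49$ ($D = \left(-7\right) 7 = -49$)
$a{\left(o \right)} = -53$ ($a{\left(o \right)} = -49 - 4 = -53$)
$\left(133 - a{\left(-10 \right)}\right) \left(326 + 430\right) = \left(133 - -53\right) \left(326 + 430\right) = \left(133 + 53\right) 756 = 186 \cdot 756 = 140616$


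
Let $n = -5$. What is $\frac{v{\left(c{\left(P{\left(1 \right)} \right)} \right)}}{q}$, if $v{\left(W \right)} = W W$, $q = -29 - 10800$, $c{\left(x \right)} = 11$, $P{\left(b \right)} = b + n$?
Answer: $- \frac{121}{10829} \approx -0.011174$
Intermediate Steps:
$P{\left(b \right)} = -5 + b$ ($P{\left(b \right)} = b - 5 = -5 + b$)
$q = -10829$ ($q = -29 - 10800 = -10829$)
$v{\left(W \right)} = W^{2}$
$\frac{v{\left(c{\left(P{\left(1 \right)} \right)} \right)}}{q} = \frac{11^{2}}{-10829} = 121 \left(- \frac{1}{10829}\right) = - \frac{121}{10829}$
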